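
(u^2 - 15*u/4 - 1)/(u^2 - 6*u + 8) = (u + 1/4)/(u - 2)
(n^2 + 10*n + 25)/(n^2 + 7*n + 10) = (n + 5)/(n + 2)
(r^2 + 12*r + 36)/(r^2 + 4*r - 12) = (r + 6)/(r - 2)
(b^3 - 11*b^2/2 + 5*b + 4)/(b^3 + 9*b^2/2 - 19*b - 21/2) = (b^2 - 6*b + 8)/(b^2 + 4*b - 21)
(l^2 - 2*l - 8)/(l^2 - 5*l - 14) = (l - 4)/(l - 7)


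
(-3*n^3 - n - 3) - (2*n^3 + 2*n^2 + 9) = -5*n^3 - 2*n^2 - n - 12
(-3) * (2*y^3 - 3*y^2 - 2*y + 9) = -6*y^3 + 9*y^2 + 6*y - 27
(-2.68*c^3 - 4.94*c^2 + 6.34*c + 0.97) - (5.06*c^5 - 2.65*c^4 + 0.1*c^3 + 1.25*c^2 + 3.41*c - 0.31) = -5.06*c^5 + 2.65*c^4 - 2.78*c^3 - 6.19*c^2 + 2.93*c + 1.28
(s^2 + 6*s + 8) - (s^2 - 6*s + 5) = 12*s + 3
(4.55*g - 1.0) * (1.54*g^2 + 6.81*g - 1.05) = 7.007*g^3 + 29.4455*g^2 - 11.5875*g + 1.05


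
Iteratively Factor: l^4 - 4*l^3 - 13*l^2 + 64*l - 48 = (l - 4)*(l^3 - 13*l + 12) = (l - 4)*(l - 3)*(l^2 + 3*l - 4) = (l - 4)*(l - 3)*(l - 1)*(l + 4)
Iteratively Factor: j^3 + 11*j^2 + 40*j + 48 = (j + 3)*(j^2 + 8*j + 16) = (j + 3)*(j + 4)*(j + 4)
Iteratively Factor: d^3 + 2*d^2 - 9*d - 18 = (d + 2)*(d^2 - 9) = (d - 3)*(d + 2)*(d + 3)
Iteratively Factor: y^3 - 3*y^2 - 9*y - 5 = (y + 1)*(y^2 - 4*y - 5) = (y - 5)*(y + 1)*(y + 1)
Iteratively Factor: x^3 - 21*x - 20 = (x + 1)*(x^2 - x - 20) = (x - 5)*(x + 1)*(x + 4)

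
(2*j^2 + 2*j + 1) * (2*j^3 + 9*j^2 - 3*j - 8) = 4*j^5 + 22*j^4 + 14*j^3 - 13*j^2 - 19*j - 8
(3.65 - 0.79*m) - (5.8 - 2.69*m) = 1.9*m - 2.15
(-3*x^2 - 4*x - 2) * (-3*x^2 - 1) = 9*x^4 + 12*x^3 + 9*x^2 + 4*x + 2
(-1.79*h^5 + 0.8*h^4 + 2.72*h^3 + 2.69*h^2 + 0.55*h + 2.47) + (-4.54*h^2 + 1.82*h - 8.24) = -1.79*h^5 + 0.8*h^4 + 2.72*h^3 - 1.85*h^2 + 2.37*h - 5.77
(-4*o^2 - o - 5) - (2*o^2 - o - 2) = -6*o^2 - 3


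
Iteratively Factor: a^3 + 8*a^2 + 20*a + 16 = (a + 2)*(a^2 + 6*a + 8) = (a + 2)*(a + 4)*(a + 2)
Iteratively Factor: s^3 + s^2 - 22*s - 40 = (s + 4)*(s^2 - 3*s - 10) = (s + 2)*(s + 4)*(s - 5)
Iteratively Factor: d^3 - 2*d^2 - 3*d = (d - 3)*(d^2 + d) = (d - 3)*(d + 1)*(d)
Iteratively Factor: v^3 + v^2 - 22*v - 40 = (v - 5)*(v^2 + 6*v + 8) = (v - 5)*(v + 4)*(v + 2)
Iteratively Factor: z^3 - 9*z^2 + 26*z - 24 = (z - 2)*(z^2 - 7*z + 12) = (z - 4)*(z - 2)*(z - 3)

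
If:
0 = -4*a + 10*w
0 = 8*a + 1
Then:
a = -1/8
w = -1/20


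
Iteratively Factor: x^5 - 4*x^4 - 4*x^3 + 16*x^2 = (x - 4)*(x^4 - 4*x^2) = (x - 4)*(x - 2)*(x^3 + 2*x^2) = (x - 4)*(x - 2)*(x + 2)*(x^2) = x*(x - 4)*(x - 2)*(x + 2)*(x)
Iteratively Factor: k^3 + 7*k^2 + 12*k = (k)*(k^2 + 7*k + 12) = k*(k + 4)*(k + 3)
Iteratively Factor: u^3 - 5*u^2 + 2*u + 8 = (u - 4)*(u^2 - u - 2) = (u - 4)*(u - 2)*(u + 1)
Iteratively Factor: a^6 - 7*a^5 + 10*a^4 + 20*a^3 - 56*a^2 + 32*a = (a - 4)*(a^5 - 3*a^4 - 2*a^3 + 12*a^2 - 8*a) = (a - 4)*(a - 2)*(a^4 - a^3 - 4*a^2 + 4*a) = a*(a - 4)*(a - 2)*(a^3 - a^2 - 4*a + 4) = a*(a - 4)*(a - 2)*(a + 2)*(a^2 - 3*a + 2) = a*(a - 4)*(a - 2)*(a - 1)*(a + 2)*(a - 2)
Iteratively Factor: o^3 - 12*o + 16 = (o - 2)*(o^2 + 2*o - 8) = (o - 2)^2*(o + 4)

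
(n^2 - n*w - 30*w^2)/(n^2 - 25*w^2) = (-n + 6*w)/(-n + 5*w)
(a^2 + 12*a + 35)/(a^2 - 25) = (a + 7)/(a - 5)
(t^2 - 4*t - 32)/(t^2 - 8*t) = (t + 4)/t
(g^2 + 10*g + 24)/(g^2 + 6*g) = (g + 4)/g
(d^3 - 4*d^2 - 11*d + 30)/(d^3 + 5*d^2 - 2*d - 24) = (d - 5)/(d + 4)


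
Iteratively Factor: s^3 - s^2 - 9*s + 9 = (s - 3)*(s^2 + 2*s - 3) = (s - 3)*(s + 3)*(s - 1)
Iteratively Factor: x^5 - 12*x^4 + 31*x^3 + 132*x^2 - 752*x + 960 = (x - 3)*(x^4 - 9*x^3 + 4*x^2 + 144*x - 320) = (x - 3)*(x + 4)*(x^3 - 13*x^2 + 56*x - 80) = (x - 5)*(x - 3)*(x + 4)*(x^2 - 8*x + 16) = (x - 5)*(x - 4)*(x - 3)*(x + 4)*(x - 4)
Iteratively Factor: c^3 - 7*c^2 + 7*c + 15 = (c - 3)*(c^2 - 4*c - 5) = (c - 3)*(c + 1)*(c - 5)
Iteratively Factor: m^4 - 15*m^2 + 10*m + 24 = (m + 4)*(m^3 - 4*m^2 + m + 6) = (m - 2)*(m + 4)*(m^2 - 2*m - 3) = (m - 3)*(m - 2)*(m + 4)*(m + 1)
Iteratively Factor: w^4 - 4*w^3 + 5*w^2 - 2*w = (w - 1)*(w^3 - 3*w^2 + 2*w) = w*(w - 1)*(w^2 - 3*w + 2) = w*(w - 2)*(w - 1)*(w - 1)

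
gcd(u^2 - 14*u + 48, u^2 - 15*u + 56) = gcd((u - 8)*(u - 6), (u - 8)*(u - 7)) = u - 8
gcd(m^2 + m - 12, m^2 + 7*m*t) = 1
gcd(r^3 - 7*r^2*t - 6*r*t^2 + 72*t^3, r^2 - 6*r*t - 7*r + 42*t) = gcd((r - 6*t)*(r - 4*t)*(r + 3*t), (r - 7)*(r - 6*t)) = r - 6*t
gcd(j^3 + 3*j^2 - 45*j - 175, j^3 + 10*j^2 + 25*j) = j^2 + 10*j + 25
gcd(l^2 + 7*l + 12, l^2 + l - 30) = 1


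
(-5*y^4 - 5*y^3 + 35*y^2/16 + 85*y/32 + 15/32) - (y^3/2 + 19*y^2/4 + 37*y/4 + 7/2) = -5*y^4 - 11*y^3/2 - 41*y^2/16 - 211*y/32 - 97/32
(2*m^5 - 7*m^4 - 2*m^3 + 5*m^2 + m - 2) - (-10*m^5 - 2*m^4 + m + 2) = 12*m^5 - 5*m^4 - 2*m^3 + 5*m^2 - 4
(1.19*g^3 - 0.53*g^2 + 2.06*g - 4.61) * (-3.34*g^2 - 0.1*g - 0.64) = -3.9746*g^5 + 1.6512*g^4 - 7.589*g^3 + 15.5306*g^2 - 0.8574*g + 2.9504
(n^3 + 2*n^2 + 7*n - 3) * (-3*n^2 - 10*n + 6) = -3*n^5 - 16*n^4 - 35*n^3 - 49*n^2 + 72*n - 18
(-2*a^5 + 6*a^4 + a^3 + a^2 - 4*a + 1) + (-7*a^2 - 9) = -2*a^5 + 6*a^4 + a^3 - 6*a^2 - 4*a - 8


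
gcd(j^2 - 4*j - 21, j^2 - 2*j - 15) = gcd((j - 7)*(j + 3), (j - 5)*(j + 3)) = j + 3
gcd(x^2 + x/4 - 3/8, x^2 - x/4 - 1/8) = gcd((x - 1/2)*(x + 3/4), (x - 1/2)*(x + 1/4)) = x - 1/2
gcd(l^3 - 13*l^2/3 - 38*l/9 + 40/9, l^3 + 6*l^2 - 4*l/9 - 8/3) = l - 2/3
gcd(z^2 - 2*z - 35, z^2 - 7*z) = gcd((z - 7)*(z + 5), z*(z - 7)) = z - 7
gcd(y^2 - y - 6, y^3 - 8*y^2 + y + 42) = y^2 - y - 6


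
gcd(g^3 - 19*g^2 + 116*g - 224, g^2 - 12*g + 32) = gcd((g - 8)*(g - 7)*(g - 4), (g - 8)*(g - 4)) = g^2 - 12*g + 32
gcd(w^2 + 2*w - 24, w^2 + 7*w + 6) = w + 6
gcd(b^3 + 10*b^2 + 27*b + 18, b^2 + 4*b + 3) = b^2 + 4*b + 3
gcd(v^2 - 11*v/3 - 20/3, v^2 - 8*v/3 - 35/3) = v - 5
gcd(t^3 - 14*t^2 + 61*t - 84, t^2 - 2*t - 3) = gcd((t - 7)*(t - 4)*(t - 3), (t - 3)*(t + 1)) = t - 3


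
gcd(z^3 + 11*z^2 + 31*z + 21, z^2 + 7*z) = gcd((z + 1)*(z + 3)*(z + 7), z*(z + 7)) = z + 7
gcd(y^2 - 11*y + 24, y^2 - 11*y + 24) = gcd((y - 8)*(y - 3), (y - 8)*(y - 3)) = y^2 - 11*y + 24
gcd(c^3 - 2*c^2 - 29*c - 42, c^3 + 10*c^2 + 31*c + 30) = c^2 + 5*c + 6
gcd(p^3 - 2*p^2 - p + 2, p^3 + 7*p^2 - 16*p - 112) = 1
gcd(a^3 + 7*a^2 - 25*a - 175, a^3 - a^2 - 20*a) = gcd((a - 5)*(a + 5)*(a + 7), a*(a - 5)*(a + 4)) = a - 5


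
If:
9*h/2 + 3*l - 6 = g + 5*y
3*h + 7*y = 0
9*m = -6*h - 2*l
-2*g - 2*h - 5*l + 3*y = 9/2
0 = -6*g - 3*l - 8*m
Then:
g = 73743/15428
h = 4533/1102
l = -1467/266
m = -5850/3857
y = -13599/7714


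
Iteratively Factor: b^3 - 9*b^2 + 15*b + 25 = (b + 1)*(b^2 - 10*b + 25) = (b - 5)*(b + 1)*(b - 5)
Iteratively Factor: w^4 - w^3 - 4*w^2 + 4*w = (w + 2)*(w^3 - 3*w^2 + 2*w) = (w - 2)*(w + 2)*(w^2 - w) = w*(w - 2)*(w + 2)*(w - 1)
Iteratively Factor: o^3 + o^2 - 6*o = (o)*(o^2 + o - 6) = o*(o + 3)*(o - 2)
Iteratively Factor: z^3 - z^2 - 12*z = (z + 3)*(z^2 - 4*z) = z*(z + 3)*(z - 4)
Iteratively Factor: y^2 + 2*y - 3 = (y + 3)*(y - 1)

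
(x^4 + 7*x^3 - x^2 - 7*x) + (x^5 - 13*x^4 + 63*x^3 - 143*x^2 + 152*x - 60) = x^5 - 12*x^4 + 70*x^3 - 144*x^2 + 145*x - 60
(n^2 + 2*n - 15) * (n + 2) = n^3 + 4*n^2 - 11*n - 30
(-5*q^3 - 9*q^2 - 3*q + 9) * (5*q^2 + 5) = -25*q^5 - 45*q^4 - 40*q^3 - 15*q + 45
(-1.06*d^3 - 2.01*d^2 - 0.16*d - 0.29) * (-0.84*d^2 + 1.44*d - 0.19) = 0.8904*d^5 + 0.162*d^4 - 2.5586*d^3 + 0.3951*d^2 - 0.3872*d + 0.0551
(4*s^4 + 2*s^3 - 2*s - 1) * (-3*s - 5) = -12*s^5 - 26*s^4 - 10*s^3 + 6*s^2 + 13*s + 5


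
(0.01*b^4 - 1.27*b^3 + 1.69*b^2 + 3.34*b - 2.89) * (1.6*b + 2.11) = 0.016*b^5 - 2.0109*b^4 + 0.0243000000000002*b^3 + 8.9099*b^2 + 2.4234*b - 6.0979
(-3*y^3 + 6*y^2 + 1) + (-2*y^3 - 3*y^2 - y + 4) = -5*y^3 + 3*y^2 - y + 5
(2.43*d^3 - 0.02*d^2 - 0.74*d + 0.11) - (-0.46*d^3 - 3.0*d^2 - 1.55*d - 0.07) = 2.89*d^3 + 2.98*d^2 + 0.81*d + 0.18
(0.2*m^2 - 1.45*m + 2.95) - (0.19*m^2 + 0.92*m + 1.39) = 0.01*m^2 - 2.37*m + 1.56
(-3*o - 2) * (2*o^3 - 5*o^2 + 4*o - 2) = -6*o^4 + 11*o^3 - 2*o^2 - 2*o + 4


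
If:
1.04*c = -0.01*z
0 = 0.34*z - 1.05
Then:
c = -0.03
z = 3.09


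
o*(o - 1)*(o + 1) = o^3 - o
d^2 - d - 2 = (d - 2)*(d + 1)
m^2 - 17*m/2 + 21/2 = (m - 7)*(m - 3/2)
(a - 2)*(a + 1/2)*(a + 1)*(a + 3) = a^4 + 5*a^3/2 - 4*a^2 - 17*a/2 - 3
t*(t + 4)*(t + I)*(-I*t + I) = -I*t^4 + t^3 - 3*I*t^3 + 3*t^2 + 4*I*t^2 - 4*t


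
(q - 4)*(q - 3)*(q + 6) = q^3 - q^2 - 30*q + 72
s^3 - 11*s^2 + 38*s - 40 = (s - 5)*(s - 4)*(s - 2)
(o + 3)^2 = o^2 + 6*o + 9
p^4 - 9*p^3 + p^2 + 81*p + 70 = (p - 7)*(p - 5)*(p + 1)*(p + 2)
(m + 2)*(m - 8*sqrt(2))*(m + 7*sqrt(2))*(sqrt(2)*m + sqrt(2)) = sqrt(2)*m^4 - 2*m^3 + 3*sqrt(2)*m^3 - 110*sqrt(2)*m^2 - 6*m^2 - 336*sqrt(2)*m - 4*m - 224*sqrt(2)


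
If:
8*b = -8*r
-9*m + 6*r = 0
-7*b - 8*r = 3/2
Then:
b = 3/2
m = -1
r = -3/2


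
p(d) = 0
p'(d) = 0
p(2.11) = 0.00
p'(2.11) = 0.00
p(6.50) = 0.00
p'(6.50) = 0.00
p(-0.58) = 0.00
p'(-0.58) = 0.00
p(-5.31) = 0.00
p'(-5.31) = 0.00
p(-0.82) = 0.00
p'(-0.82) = 0.00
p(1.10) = 0.00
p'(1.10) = 0.00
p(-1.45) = 0.00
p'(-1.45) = 0.00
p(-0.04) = 0.00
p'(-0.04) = 0.00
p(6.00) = 0.00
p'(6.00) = 0.00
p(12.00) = 0.00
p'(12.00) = 0.00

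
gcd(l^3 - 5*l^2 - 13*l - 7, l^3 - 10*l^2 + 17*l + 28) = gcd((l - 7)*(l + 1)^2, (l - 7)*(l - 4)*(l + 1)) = l^2 - 6*l - 7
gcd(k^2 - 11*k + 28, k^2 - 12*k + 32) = k - 4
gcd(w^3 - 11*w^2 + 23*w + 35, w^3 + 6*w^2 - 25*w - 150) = w - 5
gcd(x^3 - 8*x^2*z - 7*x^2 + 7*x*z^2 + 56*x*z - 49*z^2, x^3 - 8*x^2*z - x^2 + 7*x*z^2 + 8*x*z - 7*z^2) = x^2 - 8*x*z + 7*z^2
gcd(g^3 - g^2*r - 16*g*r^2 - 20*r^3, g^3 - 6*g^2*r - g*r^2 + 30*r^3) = -g^2 + 3*g*r + 10*r^2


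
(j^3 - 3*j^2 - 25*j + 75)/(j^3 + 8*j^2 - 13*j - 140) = (j^2 - 8*j + 15)/(j^2 + 3*j - 28)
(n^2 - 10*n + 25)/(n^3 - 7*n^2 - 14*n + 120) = (n - 5)/(n^2 - 2*n - 24)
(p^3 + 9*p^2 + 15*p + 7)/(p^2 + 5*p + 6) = (p^3 + 9*p^2 + 15*p + 7)/(p^2 + 5*p + 6)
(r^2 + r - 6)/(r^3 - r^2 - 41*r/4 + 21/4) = 4*(r - 2)/(4*r^2 - 16*r + 7)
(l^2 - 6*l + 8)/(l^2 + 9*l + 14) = (l^2 - 6*l + 8)/(l^2 + 9*l + 14)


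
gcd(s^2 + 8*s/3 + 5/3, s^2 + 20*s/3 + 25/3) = s + 5/3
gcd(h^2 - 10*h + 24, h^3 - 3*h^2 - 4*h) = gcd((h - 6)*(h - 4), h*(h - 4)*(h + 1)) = h - 4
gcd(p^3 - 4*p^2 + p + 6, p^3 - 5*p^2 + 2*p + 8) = p^2 - p - 2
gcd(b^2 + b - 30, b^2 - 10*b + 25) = b - 5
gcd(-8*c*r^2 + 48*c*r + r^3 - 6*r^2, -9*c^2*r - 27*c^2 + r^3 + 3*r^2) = 1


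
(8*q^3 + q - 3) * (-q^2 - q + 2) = -8*q^5 - 8*q^4 + 15*q^3 + 2*q^2 + 5*q - 6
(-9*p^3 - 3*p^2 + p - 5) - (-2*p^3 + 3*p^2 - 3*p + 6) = -7*p^3 - 6*p^2 + 4*p - 11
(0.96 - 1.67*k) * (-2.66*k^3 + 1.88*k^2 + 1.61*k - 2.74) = 4.4422*k^4 - 5.6932*k^3 - 0.8839*k^2 + 6.1214*k - 2.6304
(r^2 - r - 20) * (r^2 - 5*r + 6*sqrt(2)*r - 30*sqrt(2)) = r^4 - 6*r^3 + 6*sqrt(2)*r^3 - 36*sqrt(2)*r^2 - 15*r^2 - 90*sqrt(2)*r + 100*r + 600*sqrt(2)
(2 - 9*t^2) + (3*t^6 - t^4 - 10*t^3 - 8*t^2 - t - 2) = 3*t^6 - t^4 - 10*t^3 - 17*t^2 - t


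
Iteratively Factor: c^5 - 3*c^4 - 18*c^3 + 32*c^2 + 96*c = (c - 4)*(c^4 + c^3 - 14*c^2 - 24*c) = c*(c - 4)*(c^3 + c^2 - 14*c - 24) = c*(c - 4)*(c + 3)*(c^2 - 2*c - 8) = c*(c - 4)^2*(c + 3)*(c + 2)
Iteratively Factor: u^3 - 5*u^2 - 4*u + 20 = (u - 2)*(u^2 - 3*u - 10) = (u - 2)*(u + 2)*(u - 5)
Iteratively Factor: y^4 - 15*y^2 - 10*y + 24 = (y - 4)*(y^3 + 4*y^2 + y - 6) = (y - 4)*(y + 3)*(y^2 + y - 2) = (y - 4)*(y + 2)*(y + 3)*(y - 1)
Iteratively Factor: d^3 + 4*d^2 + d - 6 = (d - 1)*(d^2 + 5*d + 6) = (d - 1)*(d + 3)*(d + 2)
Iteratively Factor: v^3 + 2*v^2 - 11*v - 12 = (v - 3)*(v^2 + 5*v + 4) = (v - 3)*(v + 4)*(v + 1)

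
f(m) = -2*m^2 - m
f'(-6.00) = 23.00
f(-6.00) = -66.00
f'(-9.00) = 35.00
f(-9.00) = -153.00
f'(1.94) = -8.76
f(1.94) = -9.47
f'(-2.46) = 8.84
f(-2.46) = -9.64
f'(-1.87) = 6.48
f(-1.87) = -5.12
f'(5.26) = -22.04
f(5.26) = -60.60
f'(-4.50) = 17.00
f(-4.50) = -36.00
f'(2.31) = -10.24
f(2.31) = -12.98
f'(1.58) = -7.32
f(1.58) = -6.57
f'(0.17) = -1.68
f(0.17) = -0.23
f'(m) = -4*m - 1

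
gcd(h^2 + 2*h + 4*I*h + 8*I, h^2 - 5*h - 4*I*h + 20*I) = 1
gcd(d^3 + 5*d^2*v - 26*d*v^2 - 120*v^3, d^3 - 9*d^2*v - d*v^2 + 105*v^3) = -d + 5*v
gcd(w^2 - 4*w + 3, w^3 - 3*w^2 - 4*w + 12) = w - 3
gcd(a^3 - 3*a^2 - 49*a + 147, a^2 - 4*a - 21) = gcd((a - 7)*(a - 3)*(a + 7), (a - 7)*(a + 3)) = a - 7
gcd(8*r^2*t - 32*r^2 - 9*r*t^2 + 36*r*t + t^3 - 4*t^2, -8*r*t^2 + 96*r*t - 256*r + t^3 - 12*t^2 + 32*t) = 8*r*t - 32*r - t^2 + 4*t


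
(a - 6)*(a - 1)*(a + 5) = a^3 - 2*a^2 - 29*a + 30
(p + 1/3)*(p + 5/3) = p^2 + 2*p + 5/9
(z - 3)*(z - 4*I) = z^2 - 3*z - 4*I*z + 12*I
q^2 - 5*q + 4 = (q - 4)*(q - 1)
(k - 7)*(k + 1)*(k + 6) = k^3 - 43*k - 42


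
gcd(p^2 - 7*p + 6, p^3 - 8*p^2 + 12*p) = p - 6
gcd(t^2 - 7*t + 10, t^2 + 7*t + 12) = 1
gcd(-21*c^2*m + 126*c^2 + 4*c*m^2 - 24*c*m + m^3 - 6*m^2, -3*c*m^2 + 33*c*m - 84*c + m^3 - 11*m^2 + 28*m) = 3*c - m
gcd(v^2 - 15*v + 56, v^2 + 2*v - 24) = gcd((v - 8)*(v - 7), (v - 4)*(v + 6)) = 1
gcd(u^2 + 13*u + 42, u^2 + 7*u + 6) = u + 6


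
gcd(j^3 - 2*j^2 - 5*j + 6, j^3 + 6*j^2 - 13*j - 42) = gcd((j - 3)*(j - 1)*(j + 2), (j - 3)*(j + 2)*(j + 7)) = j^2 - j - 6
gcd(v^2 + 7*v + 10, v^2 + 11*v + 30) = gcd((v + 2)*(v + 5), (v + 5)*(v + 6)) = v + 5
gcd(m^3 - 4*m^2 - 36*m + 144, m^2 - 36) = m^2 - 36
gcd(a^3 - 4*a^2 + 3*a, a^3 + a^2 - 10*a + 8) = a - 1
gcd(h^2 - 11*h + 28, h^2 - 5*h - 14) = h - 7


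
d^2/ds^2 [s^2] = 2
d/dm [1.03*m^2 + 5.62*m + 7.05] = 2.06*m + 5.62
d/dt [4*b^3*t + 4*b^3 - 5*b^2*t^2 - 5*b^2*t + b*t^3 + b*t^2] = b*(4*b^2 - 10*b*t - 5*b + 3*t^2 + 2*t)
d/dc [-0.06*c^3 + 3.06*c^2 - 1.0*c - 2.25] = -0.18*c^2 + 6.12*c - 1.0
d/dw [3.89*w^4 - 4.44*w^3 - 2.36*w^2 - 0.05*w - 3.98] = 15.56*w^3 - 13.32*w^2 - 4.72*w - 0.05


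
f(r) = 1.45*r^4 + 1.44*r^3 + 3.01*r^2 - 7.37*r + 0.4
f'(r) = 5.8*r^3 + 4.32*r^2 + 6.02*r - 7.37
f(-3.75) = 281.17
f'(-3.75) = -275.05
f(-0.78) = 7.83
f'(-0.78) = -12.19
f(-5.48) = 1201.85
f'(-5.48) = -865.11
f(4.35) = 663.02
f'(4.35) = 577.98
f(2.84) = 131.06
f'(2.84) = 177.43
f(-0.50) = 4.75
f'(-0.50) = -10.02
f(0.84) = -2.09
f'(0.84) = 4.17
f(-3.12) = 146.36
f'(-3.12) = -160.25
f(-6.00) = 1721.14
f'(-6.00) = -1140.77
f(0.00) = 0.40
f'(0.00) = -7.37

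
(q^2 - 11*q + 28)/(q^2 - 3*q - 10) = (-q^2 + 11*q - 28)/(-q^2 + 3*q + 10)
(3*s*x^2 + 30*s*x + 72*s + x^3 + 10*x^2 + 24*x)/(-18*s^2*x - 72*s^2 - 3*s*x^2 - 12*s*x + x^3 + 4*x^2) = (x + 6)/(-6*s + x)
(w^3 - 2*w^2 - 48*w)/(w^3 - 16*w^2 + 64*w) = (w + 6)/(w - 8)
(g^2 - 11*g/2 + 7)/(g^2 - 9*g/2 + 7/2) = (g - 2)/(g - 1)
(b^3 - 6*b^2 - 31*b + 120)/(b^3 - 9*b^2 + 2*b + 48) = (b + 5)/(b + 2)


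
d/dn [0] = 0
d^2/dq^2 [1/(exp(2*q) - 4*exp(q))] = 4*((1 - exp(q))*(exp(q) - 4) + 2*(exp(q) - 2)^2)*exp(-q)/(exp(q) - 4)^3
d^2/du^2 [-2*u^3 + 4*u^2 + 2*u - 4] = 8 - 12*u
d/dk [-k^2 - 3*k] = -2*k - 3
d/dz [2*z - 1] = 2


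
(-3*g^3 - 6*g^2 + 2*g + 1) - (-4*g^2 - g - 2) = -3*g^3 - 2*g^2 + 3*g + 3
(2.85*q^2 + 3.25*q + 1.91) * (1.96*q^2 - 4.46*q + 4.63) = 5.586*q^4 - 6.341*q^3 + 2.4441*q^2 + 6.5289*q + 8.8433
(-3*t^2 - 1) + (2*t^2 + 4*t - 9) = -t^2 + 4*t - 10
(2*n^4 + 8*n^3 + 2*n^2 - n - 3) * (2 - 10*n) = -20*n^5 - 76*n^4 - 4*n^3 + 14*n^2 + 28*n - 6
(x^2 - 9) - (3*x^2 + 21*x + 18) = -2*x^2 - 21*x - 27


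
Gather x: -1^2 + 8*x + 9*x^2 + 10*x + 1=9*x^2 + 18*x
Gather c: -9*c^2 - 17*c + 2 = -9*c^2 - 17*c + 2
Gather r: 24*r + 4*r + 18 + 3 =28*r + 21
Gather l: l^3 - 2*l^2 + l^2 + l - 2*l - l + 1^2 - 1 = l^3 - l^2 - 2*l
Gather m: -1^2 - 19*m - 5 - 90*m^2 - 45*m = -90*m^2 - 64*m - 6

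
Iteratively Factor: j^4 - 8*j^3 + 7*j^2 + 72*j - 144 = (j - 4)*(j^3 - 4*j^2 - 9*j + 36) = (j - 4)*(j + 3)*(j^2 - 7*j + 12) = (j - 4)^2*(j + 3)*(j - 3)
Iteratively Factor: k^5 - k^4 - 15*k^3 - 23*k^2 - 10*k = (k + 2)*(k^4 - 3*k^3 - 9*k^2 - 5*k) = k*(k + 2)*(k^3 - 3*k^2 - 9*k - 5) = k*(k + 1)*(k + 2)*(k^2 - 4*k - 5) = k*(k - 5)*(k + 1)*(k + 2)*(k + 1)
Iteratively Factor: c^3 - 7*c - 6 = (c + 2)*(c^2 - 2*c - 3) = (c - 3)*(c + 2)*(c + 1)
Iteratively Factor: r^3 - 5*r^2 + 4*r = (r)*(r^2 - 5*r + 4) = r*(r - 1)*(r - 4)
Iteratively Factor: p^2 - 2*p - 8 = (p - 4)*(p + 2)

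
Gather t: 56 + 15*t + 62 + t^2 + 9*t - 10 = t^2 + 24*t + 108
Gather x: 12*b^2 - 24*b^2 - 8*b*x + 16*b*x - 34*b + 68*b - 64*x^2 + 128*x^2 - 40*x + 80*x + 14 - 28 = -12*b^2 + 34*b + 64*x^2 + x*(8*b + 40) - 14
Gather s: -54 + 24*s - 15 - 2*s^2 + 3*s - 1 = -2*s^2 + 27*s - 70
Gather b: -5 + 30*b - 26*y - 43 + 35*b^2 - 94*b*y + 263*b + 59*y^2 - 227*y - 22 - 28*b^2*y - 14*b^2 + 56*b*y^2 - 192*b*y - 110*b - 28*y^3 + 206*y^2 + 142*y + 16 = b^2*(21 - 28*y) + b*(56*y^2 - 286*y + 183) - 28*y^3 + 265*y^2 - 111*y - 54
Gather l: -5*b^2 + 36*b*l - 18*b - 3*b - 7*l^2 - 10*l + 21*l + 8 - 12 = -5*b^2 - 21*b - 7*l^2 + l*(36*b + 11) - 4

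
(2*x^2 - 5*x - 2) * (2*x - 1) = 4*x^3 - 12*x^2 + x + 2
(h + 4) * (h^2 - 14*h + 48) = h^3 - 10*h^2 - 8*h + 192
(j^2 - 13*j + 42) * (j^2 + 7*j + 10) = j^4 - 6*j^3 - 39*j^2 + 164*j + 420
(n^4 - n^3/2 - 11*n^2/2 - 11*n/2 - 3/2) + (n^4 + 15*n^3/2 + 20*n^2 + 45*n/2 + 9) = 2*n^4 + 7*n^3 + 29*n^2/2 + 17*n + 15/2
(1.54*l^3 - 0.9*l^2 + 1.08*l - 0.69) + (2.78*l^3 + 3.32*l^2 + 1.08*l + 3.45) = 4.32*l^3 + 2.42*l^2 + 2.16*l + 2.76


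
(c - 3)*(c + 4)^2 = c^3 + 5*c^2 - 8*c - 48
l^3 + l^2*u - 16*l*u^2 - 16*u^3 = (l - 4*u)*(l + u)*(l + 4*u)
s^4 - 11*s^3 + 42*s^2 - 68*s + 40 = (s - 5)*(s - 2)^3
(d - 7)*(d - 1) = d^2 - 8*d + 7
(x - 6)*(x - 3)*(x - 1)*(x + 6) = x^4 - 4*x^3 - 33*x^2 + 144*x - 108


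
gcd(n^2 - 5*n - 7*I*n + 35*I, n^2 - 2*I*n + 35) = n - 7*I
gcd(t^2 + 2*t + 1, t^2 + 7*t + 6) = t + 1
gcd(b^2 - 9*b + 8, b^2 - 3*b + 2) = b - 1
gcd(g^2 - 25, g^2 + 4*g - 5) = g + 5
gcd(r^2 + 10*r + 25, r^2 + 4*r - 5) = r + 5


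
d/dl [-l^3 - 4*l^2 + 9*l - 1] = -3*l^2 - 8*l + 9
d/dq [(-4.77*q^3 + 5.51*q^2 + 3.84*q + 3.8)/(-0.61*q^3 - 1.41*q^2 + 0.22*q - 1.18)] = (10.0868*q^4 + 2.586*q^3 + 30.4664*q^2 - 2.2876*q - 5.3672)/(0.3721*q^6 + 1.7202*q^5 + 1.7197*q^4 + 0.8192*q^3 + 3.376*q^2 - 0.5192*q + 1.3924)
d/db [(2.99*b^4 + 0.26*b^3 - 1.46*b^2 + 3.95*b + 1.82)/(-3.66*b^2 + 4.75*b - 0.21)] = (-21.8868*b^5 + 41.6559*b^4 - 0.041599999999999*b^3 + 7.3582*b^2 + 13.9356*b - 9.4745)/(13.3956*b^4 - 34.77*b^3 + 24.0997*b^2 - 1.995*b + 0.0441)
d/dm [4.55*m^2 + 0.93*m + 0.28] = 9.1*m + 0.93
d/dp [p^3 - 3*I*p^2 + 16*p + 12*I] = 3*p^2 - 6*I*p + 16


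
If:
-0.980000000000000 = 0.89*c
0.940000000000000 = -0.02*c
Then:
No Solution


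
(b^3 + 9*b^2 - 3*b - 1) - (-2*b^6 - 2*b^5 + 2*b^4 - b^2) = 2*b^6 + 2*b^5 - 2*b^4 + b^3 + 10*b^2 - 3*b - 1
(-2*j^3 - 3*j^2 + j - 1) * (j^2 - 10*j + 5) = -2*j^5 + 17*j^4 + 21*j^3 - 26*j^2 + 15*j - 5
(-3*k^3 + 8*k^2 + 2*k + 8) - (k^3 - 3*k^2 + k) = -4*k^3 + 11*k^2 + k + 8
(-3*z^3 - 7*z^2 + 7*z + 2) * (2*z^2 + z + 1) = -6*z^5 - 17*z^4 + 4*z^3 + 4*z^2 + 9*z + 2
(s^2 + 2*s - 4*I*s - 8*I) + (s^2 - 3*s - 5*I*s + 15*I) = 2*s^2 - s - 9*I*s + 7*I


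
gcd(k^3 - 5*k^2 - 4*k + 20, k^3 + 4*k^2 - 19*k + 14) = k - 2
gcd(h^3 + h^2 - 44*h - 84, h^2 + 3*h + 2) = h + 2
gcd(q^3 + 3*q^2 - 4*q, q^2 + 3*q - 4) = q^2 + 3*q - 4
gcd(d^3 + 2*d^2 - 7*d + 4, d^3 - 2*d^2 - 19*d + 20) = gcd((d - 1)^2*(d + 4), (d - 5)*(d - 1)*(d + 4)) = d^2 + 3*d - 4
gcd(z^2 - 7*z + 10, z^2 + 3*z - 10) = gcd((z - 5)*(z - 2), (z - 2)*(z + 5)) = z - 2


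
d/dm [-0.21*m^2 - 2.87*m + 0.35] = -0.42*m - 2.87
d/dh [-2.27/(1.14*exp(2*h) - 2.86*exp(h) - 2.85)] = (5.1756*exp(h) - 6.4922)*exp(h)/(-1.14*exp(2*h) + 2.86*exp(h) + 2.85)^2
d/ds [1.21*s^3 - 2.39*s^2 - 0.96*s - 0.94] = 3.63*s^2 - 4.78*s - 0.96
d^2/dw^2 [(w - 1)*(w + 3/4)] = 2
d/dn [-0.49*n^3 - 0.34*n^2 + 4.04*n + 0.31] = -1.47*n^2 - 0.68*n + 4.04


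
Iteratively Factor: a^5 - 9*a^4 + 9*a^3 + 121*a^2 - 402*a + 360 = (a - 3)*(a^4 - 6*a^3 - 9*a^2 + 94*a - 120) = (a - 3)*(a - 2)*(a^3 - 4*a^2 - 17*a + 60) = (a - 3)^2*(a - 2)*(a^2 - a - 20) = (a - 3)^2*(a - 2)*(a + 4)*(a - 5)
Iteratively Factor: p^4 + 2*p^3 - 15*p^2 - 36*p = (p + 3)*(p^3 - p^2 - 12*p) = (p - 4)*(p + 3)*(p^2 + 3*p) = p*(p - 4)*(p + 3)*(p + 3)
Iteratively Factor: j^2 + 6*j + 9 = (j + 3)*(j + 3)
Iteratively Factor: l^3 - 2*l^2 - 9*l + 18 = (l + 3)*(l^2 - 5*l + 6) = (l - 2)*(l + 3)*(l - 3)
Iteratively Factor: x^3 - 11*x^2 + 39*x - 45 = (x - 5)*(x^2 - 6*x + 9) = (x - 5)*(x - 3)*(x - 3)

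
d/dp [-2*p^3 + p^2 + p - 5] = -6*p^2 + 2*p + 1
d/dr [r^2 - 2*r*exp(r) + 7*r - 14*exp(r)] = -2*r*exp(r) + 2*r - 16*exp(r) + 7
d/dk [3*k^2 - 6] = 6*k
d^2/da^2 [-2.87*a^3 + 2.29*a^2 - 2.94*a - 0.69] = 4.58 - 17.22*a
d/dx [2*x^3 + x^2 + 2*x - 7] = 6*x^2 + 2*x + 2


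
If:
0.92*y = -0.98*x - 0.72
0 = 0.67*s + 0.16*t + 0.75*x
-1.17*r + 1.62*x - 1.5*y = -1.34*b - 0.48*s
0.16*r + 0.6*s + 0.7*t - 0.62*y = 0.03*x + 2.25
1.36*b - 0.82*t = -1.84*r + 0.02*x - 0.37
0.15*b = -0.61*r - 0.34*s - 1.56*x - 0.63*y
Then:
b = 0.02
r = 1.07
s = -0.85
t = 2.87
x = 0.14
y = -0.93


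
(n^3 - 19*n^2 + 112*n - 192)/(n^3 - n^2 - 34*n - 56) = (-n^3 + 19*n^2 - 112*n + 192)/(-n^3 + n^2 + 34*n + 56)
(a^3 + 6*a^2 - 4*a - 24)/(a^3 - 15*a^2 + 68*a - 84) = (a^2 + 8*a + 12)/(a^2 - 13*a + 42)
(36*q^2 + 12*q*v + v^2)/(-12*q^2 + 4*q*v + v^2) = (-6*q - v)/(2*q - v)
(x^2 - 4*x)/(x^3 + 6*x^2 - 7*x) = (x - 4)/(x^2 + 6*x - 7)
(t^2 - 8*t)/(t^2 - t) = (t - 8)/(t - 1)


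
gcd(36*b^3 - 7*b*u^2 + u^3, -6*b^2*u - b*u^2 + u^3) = -6*b^2 - b*u + u^2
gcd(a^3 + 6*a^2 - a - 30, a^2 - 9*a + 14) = a - 2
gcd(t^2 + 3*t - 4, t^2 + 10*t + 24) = t + 4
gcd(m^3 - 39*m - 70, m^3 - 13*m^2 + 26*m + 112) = m^2 - 5*m - 14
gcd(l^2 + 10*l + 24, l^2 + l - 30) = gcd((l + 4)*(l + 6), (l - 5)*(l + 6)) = l + 6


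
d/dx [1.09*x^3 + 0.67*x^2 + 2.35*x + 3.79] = 3.27*x^2 + 1.34*x + 2.35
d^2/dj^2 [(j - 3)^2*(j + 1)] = 6*j - 10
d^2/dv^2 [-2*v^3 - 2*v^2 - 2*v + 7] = -12*v - 4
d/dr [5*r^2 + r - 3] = 10*r + 1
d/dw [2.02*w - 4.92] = 2.02000000000000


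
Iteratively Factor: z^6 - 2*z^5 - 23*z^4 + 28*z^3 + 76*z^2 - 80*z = (z - 1)*(z^5 - z^4 - 24*z^3 + 4*z^2 + 80*z) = (z - 1)*(z + 4)*(z^4 - 5*z^3 - 4*z^2 + 20*z) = (z - 1)*(z + 2)*(z + 4)*(z^3 - 7*z^2 + 10*z) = z*(z - 1)*(z + 2)*(z + 4)*(z^2 - 7*z + 10) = z*(z - 2)*(z - 1)*(z + 2)*(z + 4)*(z - 5)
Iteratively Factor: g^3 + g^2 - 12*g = (g + 4)*(g^2 - 3*g) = g*(g + 4)*(g - 3)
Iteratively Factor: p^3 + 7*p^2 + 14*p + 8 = (p + 2)*(p^2 + 5*p + 4) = (p + 1)*(p + 2)*(p + 4)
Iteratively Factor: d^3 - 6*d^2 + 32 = (d - 4)*(d^2 - 2*d - 8) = (d - 4)*(d + 2)*(d - 4)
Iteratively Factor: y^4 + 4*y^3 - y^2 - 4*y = (y + 1)*(y^3 + 3*y^2 - 4*y) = y*(y + 1)*(y^2 + 3*y - 4) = y*(y + 1)*(y + 4)*(y - 1)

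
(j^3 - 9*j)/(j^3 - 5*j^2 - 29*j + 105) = j*(j + 3)/(j^2 - 2*j - 35)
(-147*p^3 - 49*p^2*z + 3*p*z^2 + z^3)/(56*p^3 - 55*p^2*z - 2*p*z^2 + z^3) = (-21*p^2 - 4*p*z + z^2)/(8*p^2 - 9*p*z + z^2)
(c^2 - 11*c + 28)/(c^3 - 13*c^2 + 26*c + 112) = (c - 4)/(c^2 - 6*c - 16)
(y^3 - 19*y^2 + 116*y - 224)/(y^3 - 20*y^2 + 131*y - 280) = (y - 4)/(y - 5)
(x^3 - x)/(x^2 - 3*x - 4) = x*(x - 1)/(x - 4)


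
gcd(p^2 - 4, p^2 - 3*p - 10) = p + 2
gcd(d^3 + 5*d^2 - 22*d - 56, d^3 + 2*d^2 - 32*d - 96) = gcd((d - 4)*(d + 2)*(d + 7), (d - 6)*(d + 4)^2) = 1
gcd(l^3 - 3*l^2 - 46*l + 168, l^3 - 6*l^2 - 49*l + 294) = l^2 + l - 42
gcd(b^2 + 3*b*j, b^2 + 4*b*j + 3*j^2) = b + 3*j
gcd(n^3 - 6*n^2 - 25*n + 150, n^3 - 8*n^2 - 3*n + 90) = n^2 - 11*n + 30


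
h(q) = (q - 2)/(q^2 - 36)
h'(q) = -2*q*(q - 2)/(q^2 - 36)^2 + 1/(q^2 - 36) = (q^2 - 2*q*(q - 2) - 36)/(q^2 - 36)^2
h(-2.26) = 0.14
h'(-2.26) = -0.05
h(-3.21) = 0.20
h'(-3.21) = -0.09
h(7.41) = 0.29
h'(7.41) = -0.17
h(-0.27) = 0.06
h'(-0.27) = -0.03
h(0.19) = 0.05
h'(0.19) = -0.03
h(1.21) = 0.02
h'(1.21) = -0.03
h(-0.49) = 0.07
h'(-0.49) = -0.03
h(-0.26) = 0.06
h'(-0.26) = -0.03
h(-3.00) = 0.19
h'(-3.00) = -0.08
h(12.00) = 0.09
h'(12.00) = -0.01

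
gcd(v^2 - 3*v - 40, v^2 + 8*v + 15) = v + 5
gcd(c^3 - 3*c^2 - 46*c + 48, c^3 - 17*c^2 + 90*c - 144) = c - 8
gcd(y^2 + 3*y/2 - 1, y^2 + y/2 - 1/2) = y - 1/2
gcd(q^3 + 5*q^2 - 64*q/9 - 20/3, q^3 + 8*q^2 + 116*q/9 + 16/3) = q^2 + 20*q/3 + 4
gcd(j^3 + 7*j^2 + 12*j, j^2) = j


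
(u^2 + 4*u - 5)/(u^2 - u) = (u + 5)/u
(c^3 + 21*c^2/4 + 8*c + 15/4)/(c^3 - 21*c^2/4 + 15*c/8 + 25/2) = 2*(c^2 + 4*c + 3)/(2*c^2 - 13*c + 20)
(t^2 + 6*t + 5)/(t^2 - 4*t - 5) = (t + 5)/(t - 5)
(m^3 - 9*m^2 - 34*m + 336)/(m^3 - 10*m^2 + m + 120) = (m^2 - m - 42)/(m^2 - 2*m - 15)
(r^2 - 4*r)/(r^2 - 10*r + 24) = r/(r - 6)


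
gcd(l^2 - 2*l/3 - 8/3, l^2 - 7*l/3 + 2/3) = l - 2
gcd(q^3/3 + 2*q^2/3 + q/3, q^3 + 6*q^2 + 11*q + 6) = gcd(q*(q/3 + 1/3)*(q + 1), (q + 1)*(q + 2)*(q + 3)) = q + 1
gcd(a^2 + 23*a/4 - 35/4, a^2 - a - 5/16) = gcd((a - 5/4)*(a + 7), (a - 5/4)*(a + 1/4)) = a - 5/4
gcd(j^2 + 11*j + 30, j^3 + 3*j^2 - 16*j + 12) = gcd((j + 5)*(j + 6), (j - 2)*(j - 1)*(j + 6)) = j + 6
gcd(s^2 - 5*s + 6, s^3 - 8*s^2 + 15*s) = s - 3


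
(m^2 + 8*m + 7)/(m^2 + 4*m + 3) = (m + 7)/(m + 3)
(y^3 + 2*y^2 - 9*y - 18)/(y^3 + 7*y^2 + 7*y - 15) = (y^2 - y - 6)/(y^2 + 4*y - 5)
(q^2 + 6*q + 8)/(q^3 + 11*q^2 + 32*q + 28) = (q + 4)/(q^2 + 9*q + 14)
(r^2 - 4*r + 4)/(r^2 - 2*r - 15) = (-r^2 + 4*r - 4)/(-r^2 + 2*r + 15)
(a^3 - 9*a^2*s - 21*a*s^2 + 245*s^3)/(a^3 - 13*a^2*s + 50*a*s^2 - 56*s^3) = (a^2 - 2*a*s - 35*s^2)/(a^2 - 6*a*s + 8*s^2)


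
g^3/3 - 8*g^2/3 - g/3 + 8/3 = (g/3 + 1/3)*(g - 8)*(g - 1)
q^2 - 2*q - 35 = (q - 7)*(q + 5)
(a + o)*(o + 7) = a*o + 7*a + o^2 + 7*o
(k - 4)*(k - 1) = k^2 - 5*k + 4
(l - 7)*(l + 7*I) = l^2 - 7*l + 7*I*l - 49*I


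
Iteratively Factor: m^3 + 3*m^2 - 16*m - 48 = (m - 4)*(m^2 + 7*m + 12) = (m - 4)*(m + 4)*(m + 3)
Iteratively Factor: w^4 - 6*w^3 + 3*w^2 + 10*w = (w - 2)*(w^3 - 4*w^2 - 5*w) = w*(w - 2)*(w^2 - 4*w - 5) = w*(w - 5)*(w - 2)*(w + 1)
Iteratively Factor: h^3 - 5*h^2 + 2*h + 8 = (h + 1)*(h^2 - 6*h + 8) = (h - 4)*(h + 1)*(h - 2)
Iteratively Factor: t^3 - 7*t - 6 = (t - 3)*(t^2 + 3*t + 2) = (t - 3)*(t + 2)*(t + 1)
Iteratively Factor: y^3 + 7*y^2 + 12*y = (y + 4)*(y^2 + 3*y) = (y + 3)*(y + 4)*(y)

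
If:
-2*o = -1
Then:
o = 1/2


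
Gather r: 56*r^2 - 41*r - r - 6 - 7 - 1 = 56*r^2 - 42*r - 14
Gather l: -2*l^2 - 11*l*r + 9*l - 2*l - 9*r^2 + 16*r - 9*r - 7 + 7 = -2*l^2 + l*(7 - 11*r) - 9*r^2 + 7*r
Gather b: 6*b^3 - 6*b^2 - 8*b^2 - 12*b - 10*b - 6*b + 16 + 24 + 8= 6*b^3 - 14*b^2 - 28*b + 48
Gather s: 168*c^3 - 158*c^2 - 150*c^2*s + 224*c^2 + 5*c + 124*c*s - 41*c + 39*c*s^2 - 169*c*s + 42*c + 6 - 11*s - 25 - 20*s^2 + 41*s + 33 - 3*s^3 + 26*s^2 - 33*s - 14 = 168*c^3 + 66*c^2 + 6*c - 3*s^3 + s^2*(39*c + 6) + s*(-150*c^2 - 45*c - 3)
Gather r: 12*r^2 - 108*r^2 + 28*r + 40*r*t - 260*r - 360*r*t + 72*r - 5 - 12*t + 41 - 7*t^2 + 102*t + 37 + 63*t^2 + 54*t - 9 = -96*r^2 + r*(-320*t - 160) + 56*t^2 + 144*t + 64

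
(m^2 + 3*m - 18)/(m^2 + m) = (m^2 + 3*m - 18)/(m*(m + 1))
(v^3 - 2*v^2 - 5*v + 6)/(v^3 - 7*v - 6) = (v - 1)/(v + 1)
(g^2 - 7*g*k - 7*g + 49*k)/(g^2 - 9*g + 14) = (g - 7*k)/(g - 2)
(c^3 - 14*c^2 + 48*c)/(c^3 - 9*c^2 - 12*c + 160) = c*(c - 6)/(c^2 - c - 20)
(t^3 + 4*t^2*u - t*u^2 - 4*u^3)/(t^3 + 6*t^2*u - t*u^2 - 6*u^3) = (t + 4*u)/(t + 6*u)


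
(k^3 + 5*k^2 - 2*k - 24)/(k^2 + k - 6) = k + 4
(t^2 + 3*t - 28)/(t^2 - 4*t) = (t + 7)/t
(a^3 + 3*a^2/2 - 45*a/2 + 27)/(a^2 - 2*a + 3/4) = 2*(a^2 + 3*a - 18)/(2*a - 1)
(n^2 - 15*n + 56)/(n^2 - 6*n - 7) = (n - 8)/(n + 1)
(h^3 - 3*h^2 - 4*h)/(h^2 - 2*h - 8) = h*(h + 1)/(h + 2)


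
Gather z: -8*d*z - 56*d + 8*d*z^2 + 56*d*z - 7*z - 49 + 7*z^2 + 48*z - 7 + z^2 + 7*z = -56*d + z^2*(8*d + 8) + z*(48*d + 48) - 56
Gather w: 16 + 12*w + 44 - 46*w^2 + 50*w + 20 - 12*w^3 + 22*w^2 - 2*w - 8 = -12*w^3 - 24*w^2 + 60*w + 72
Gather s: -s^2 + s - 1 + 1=-s^2 + s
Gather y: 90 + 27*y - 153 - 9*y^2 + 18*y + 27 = -9*y^2 + 45*y - 36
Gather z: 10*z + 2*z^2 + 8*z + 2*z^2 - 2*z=4*z^2 + 16*z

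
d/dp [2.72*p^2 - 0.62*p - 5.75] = 5.44*p - 0.62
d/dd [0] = 0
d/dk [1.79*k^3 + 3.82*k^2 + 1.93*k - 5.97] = 5.37*k^2 + 7.64*k + 1.93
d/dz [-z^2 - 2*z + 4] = -2*z - 2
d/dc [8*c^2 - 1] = 16*c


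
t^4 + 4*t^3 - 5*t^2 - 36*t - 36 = (t - 3)*(t + 2)^2*(t + 3)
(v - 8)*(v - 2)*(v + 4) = v^3 - 6*v^2 - 24*v + 64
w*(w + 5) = w^2 + 5*w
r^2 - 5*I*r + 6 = (r - 6*I)*(r + I)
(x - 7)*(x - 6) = x^2 - 13*x + 42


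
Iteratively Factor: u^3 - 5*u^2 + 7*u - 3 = (u - 3)*(u^2 - 2*u + 1) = (u - 3)*(u - 1)*(u - 1)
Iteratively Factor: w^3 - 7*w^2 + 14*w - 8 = (w - 2)*(w^2 - 5*w + 4) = (w - 4)*(w - 2)*(w - 1)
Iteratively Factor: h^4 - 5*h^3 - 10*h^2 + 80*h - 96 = (h - 3)*(h^3 - 2*h^2 - 16*h + 32) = (h - 3)*(h + 4)*(h^2 - 6*h + 8) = (h - 3)*(h - 2)*(h + 4)*(h - 4)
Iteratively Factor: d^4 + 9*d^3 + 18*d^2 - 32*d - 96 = (d + 4)*(d^3 + 5*d^2 - 2*d - 24) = (d - 2)*(d + 4)*(d^2 + 7*d + 12) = (d - 2)*(d + 4)^2*(d + 3)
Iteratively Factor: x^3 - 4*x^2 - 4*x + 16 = (x - 4)*(x^2 - 4) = (x - 4)*(x + 2)*(x - 2)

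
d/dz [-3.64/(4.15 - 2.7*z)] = -9.828/(2.7*z - 4.15)^2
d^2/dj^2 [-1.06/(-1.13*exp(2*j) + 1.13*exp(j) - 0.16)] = ((1.1978 - 4.7912*exp(j))*(1.13*exp(2*j) - 1.13*exp(j) + 0.16) + 1.06*(2.26*exp(j) - 1.13)*(4.52*exp(j) - 2.26)*exp(j))*exp(j)/(1.13*exp(2*j) - 1.13*exp(j) + 0.16)^3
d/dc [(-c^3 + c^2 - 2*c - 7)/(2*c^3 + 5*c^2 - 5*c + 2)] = (-7*c^4 + 18*c^3 + 41*c^2 + 74*c - 39)/(4*c^6 + 20*c^5 + 5*c^4 - 42*c^3 + 45*c^2 - 20*c + 4)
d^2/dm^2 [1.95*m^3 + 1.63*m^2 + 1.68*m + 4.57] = 11.7*m + 3.26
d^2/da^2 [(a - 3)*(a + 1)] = 2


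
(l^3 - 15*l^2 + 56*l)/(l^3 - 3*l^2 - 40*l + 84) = l*(l - 8)/(l^2 + 4*l - 12)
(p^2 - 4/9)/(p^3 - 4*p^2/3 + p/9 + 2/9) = (3*p + 2)/(3*p^2 - 2*p - 1)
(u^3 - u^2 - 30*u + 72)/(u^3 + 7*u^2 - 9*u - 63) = (u^2 + 2*u - 24)/(u^2 + 10*u + 21)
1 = 1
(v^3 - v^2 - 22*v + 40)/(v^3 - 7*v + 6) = (v^2 + v - 20)/(v^2 + 2*v - 3)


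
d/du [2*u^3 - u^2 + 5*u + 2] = 6*u^2 - 2*u + 5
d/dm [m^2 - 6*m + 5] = 2*m - 6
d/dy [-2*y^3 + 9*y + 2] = 9 - 6*y^2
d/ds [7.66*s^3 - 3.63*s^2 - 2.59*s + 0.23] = 22.98*s^2 - 7.26*s - 2.59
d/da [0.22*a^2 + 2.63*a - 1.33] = 0.44*a + 2.63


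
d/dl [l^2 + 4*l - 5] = 2*l + 4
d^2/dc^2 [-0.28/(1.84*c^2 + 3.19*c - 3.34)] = (1.895936*c^2 + 3.286976*c - 0.28*(3.68*c + 3.19)*(7.36*c + 6.38) - 3.441536)/(1.84*c^2 + 3.19*c - 3.34)^3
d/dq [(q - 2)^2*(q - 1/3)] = (q - 2)*(9*q - 8)/3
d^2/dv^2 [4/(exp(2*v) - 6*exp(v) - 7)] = 8*((3 - 2*exp(v))*(-exp(2*v) + 6*exp(v) + 7) - 4*(exp(v) - 3)^2*exp(v))*exp(v)/(-exp(2*v) + 6*exp(v) + 7)^3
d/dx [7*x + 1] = 7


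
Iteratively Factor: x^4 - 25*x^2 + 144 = (x + 4)*(x^3 - 4*x^2 - 9*x + 36) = (x - 4)*(x + 4)*(x^2 - 9) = (x - 4)*(x + 3)*(x + 4)*(x - 3)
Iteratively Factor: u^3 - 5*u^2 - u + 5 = (u + 1)*(u^2 - 6*u + 5) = (u - 1)*(u + 1)*(u - 5)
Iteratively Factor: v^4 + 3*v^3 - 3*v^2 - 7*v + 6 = (v - 1)*(v^3 + 4*v^2 + v - 6) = (v - 1)^2*(v^2 + 5*v + 6) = (v - 1)^2*(v + 2)*(v + 3)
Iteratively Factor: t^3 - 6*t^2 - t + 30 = (t - 5)*(t^2 - t - 6) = (t - 5)*(t - 3)*(t + 2)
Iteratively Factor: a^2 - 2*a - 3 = (a + 1)*(a - 3)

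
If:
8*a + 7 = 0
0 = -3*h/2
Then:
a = -7/8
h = 0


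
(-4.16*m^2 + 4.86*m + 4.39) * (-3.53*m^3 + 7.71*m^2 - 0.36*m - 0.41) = 14.6848*m^5 - 49.2294*m^4 + 23.4715*m^3 + 33.8029*m^2 - 3.573*m - 1.7999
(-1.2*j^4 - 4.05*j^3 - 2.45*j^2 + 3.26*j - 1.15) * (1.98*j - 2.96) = -2.376*j^5 - 4.467*j^4 + 7.137*j^3 + 13.7068*j^2 - 11.9266*j + 3.404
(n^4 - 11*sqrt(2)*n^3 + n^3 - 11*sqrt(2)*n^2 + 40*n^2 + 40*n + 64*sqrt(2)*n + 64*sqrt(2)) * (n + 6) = n^5 - 11*sqrt(2)*n^4 + 7*n^4 - 77*sqrt(2)*n^3 + 46*n^3 - 2*sqrt(2)*n^2 + 280*n^2 + 240*n + 448*sqrt(2)*n + 384*sqrt(2)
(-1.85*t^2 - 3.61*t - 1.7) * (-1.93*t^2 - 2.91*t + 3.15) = 3.5705*t^4 + 12.3508*t^3 + 7.9586*t^2 - 6.4245*t - 5.355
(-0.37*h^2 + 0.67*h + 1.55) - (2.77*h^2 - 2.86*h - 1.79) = -3.14*h^2 + 3.53*h + 3.34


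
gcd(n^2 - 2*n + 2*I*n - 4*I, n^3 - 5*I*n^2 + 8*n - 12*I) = n + 2*I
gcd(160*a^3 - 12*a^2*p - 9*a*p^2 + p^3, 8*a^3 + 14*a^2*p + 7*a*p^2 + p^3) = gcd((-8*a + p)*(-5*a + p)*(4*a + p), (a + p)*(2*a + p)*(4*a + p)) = 4*a + p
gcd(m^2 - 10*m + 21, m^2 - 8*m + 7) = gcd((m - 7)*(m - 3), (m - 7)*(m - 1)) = m - 7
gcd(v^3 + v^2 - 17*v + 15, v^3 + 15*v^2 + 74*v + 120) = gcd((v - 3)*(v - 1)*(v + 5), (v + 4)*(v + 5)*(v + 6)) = v + 5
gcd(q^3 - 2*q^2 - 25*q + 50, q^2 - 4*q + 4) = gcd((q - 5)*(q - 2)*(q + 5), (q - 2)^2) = q - 2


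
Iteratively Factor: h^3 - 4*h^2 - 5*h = (h - 5)*(h^2 + h) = h*(h - 5)*(h + 1)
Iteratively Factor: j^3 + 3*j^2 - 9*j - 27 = (j + 3)*(j^2 - 9) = (j + 3)^2*(j - 3)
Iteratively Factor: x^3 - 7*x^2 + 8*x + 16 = (x - 4)*(x^2 - 3*x - 4) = (x - 4)^2*(x + 1)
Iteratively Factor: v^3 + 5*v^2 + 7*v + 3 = (v + 3)*(v^2 + 2*v + 1) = (v + 1)*(v + 3)*(v + 1)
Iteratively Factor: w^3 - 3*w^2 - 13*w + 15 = (w - 1)*(w^2 - 2*w - 15) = (w - 5)*(w - 1)*(w + 3)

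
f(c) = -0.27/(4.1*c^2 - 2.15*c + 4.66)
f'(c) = -0.27*(2.15 - 8.2*c)/(4.1*c^2 - 2.15*c + 4.66)^2 = (2.214*c - 0.5805)/(4.1*c^2 - 2.15*c + 4.66)^2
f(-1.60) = -0.01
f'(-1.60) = -0.01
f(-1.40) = -0.02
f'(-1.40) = -0.01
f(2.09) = -0.01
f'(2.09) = 0.01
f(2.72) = -0.01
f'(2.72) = 0.01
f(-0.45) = -0.04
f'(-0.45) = -0.04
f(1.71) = -0.02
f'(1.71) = 0.02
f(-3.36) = -0.00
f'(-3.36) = -0.00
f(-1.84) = -0.01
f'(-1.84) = -0.01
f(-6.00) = -0.00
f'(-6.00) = -0.00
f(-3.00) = -0.01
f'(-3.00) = -0.00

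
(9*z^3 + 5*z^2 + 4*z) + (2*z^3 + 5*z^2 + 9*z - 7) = 11*z^3 + 10*z^2 + 13*z - 7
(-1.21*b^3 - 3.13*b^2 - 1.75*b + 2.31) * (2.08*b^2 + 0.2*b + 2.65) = -2.5168*b^5 - 6.7524*b^4 - 7.4725*b^3 - 3.8397*b^2 - 4.1755*b + 6.1215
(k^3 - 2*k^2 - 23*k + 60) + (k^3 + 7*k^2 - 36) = 2*k^3 + 5*k^2 - 23*k + 24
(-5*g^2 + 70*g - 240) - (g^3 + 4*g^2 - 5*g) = -g^3 - 9*g^2 + 75*g - 240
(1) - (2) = -1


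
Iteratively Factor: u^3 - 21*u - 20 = (u + 1)*(u^2 - u - 20) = (u - 5)*(u + 1)*(u + 4)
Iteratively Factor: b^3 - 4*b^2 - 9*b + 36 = (b - 4)*(b^2 - 9) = (b - 4)*(b + 3)*(b - 3)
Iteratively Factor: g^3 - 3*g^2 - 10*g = (g)*(g^2 - 3*g - 10) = g*(g + 2)*(g - 5)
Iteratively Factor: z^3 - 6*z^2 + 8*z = (z - 2)*(z^2 - 4*z) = (z - 4)*(z - 2)*(z)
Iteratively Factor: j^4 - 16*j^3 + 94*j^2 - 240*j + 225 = (j - 5)*(j^3 - 11*j^2 + 39*j - 45) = (j - 5)*(j - 3)*(j^2 - 8*j + 15) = (j - 5)*(j - 3)^2*(j - 5)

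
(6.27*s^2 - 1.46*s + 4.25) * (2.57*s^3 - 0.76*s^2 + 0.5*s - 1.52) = 16.1139*s^5 - 8.5174*s^4 + 15.1671*s^3 - 13.4904*s^2 + 4.3442*s - 6.46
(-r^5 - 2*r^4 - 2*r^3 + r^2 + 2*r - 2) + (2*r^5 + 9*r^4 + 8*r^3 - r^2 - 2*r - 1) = r^5 + 7*r^4 + 6*r^3 - 3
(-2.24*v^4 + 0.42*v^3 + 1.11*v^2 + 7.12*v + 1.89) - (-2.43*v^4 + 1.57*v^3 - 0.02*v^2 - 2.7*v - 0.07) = 0.19*v^4 - 1.15*v^3 + 1.13*v^2 + 9.82*v + 1.96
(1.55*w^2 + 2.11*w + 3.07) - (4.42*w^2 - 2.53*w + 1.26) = -2.87*w^2 + 4.64*w + 1.81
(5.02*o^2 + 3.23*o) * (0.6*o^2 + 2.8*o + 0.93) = 3.012*o^4 + 15.994*o^3 + 13.7126*o^2 + 3.0039*o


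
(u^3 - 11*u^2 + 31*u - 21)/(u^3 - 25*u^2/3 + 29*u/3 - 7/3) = 3*(u - 3)/(3*u - 1)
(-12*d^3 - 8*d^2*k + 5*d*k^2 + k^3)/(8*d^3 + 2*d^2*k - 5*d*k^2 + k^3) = (-6*d - k)/(4*d - k)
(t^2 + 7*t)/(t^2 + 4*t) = (t + 7)/(t + 4)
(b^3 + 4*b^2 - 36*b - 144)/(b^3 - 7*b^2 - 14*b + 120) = (b + 6)/(b - 5)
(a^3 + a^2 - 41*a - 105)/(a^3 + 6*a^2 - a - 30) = (a - 7)/(a - 2)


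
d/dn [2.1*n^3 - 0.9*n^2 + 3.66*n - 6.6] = 6.3*n^2 - 1.8*n + 3.66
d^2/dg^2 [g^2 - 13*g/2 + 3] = 2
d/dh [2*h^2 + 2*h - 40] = 4*h + 2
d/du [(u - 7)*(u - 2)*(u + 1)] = 3*u^2 - 16*u + 5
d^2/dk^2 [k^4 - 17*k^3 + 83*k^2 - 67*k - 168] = 12*k^2 - 102*k + 166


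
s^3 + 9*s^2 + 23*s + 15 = (s + 1)*(s + 3)*(s + 5)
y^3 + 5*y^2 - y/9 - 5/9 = (y - 1/3)*(y + 1/3)*(y + 5)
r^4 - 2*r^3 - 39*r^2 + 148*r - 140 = (r - 5)*(r - 2)^2*(r + 7)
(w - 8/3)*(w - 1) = w^2 - 11*w/3 + 8/3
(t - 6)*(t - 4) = t^2 - 10*t + 24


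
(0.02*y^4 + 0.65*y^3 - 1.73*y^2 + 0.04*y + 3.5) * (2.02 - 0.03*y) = -0.0006*y^5 + 0.0209*y^4 + 1.3649*y^3 - 3.4958*y^2 - 0.0242*y + 7.07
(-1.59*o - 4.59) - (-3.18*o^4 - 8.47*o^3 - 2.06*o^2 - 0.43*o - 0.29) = 3.18*o^4 + 8.47*o^3 + 2.06*o^2 - 1.16*o - 4.3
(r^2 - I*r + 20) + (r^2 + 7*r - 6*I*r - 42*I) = 2*r^2 + 7*r - 7*I*r + 20 - 42*I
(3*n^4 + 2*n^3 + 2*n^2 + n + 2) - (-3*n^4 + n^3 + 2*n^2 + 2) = 6*n^4 + n^3 + n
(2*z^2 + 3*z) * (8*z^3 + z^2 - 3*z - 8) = 16*z^5 + 26*z^4 - 3*z^3 - 25*z^2 - 24*z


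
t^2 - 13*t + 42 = (t - 7)*(t - 6)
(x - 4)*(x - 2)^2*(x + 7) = x^4 - x^3 - 36*x^2 + 124*x - 112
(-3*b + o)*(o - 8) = -3*b*o + 24*b + o^2 - 8*o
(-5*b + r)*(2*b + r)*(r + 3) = -10*b^2*r - 30*b^2 - 3*b*r^2 - 9*b*r + r^3 + 3*r^2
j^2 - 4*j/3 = j*(j - 4/3)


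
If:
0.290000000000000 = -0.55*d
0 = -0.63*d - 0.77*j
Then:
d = -0.53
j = 0.43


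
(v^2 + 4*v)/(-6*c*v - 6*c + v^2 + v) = v*(v + 4)/(-6*c*v - 6*c + v^2 + v)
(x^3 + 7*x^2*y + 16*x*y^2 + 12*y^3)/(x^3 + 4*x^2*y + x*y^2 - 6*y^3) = (x + 2*y)/(x - y)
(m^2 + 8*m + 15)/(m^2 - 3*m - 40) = (m + 3)/(m - 8)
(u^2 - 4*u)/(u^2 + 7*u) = (u - 4)/(u + 7)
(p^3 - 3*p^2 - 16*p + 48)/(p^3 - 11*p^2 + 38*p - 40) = (p^2 + p - 12)/(p^2 - 7*p + 10)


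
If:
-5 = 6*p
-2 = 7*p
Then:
No Solution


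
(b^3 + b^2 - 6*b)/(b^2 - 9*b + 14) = b*(b + 3)/(b - 7)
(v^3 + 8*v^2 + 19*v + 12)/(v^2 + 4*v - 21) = (v^3 + 8*v^2 + 19*v + 12)/(v^2 + 4*v - 21)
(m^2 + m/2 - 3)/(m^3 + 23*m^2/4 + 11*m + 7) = 2*(2*m - 3)/(4*m^2 + 15*m + 14)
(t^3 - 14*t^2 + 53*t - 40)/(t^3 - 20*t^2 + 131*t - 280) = (t - 1)/(t - 7)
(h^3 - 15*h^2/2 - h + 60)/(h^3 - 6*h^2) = 1 - 3/(2*h) - 10/h^2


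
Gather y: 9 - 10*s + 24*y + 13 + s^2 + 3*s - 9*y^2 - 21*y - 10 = s^2 - 7*s - 9*y^2 + 3*y + 12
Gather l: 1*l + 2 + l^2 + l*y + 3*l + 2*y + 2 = l^2 + l*(y + 4) + 2*y + 4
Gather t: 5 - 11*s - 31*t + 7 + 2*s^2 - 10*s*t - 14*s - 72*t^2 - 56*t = 2*s^2 - 25*s - 72*t^2 + t*(-10*s - 87) + 12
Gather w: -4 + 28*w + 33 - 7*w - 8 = 21*w + 21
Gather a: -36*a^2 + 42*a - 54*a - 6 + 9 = -36*a^2 - 12*a + 3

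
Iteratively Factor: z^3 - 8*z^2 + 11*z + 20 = (z - 5)*(z^2 - 3*z - 4) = (z - 5)*(z - 4)*(z + 1)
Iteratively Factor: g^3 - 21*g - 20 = (g - 5)*(g^2 + 5*g + 4) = (g - 5)*(g + 4)*(g + 1)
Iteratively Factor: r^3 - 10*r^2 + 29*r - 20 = (r - 5)*(r^2 - 5*r + 4) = (r - 5)*(r - 4)*(r - 1)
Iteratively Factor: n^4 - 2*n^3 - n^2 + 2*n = (n - 2)*(n^3 - n) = n*(n - 2)*(n^2 - 1) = n*(n - 2)*(n - 1)*(n + 1)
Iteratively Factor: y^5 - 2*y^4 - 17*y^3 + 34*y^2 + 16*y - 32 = (y - 4)*(y^4 + 2*y^3 - 9*y^2 - 2*y + 8) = (y - 4)*(y - 2)*(y^3 + 4*y^2 - y - 4) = (y - 4)*(y - 2)*(y - 1)*(y^2 + 5*y + 4) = (y - 4)*(y - 2)*(y - 1)*(y + 1)*(y + 4)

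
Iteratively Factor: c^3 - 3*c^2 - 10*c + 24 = (c - 4)*(c^2 + c - 6) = (c - 4)*(c - 2)*(c + 3)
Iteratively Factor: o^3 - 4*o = (o - 2)*(o^2 + 2*o) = (o - 2)*(o + 2)*(o)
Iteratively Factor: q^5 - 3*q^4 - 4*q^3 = (q)*(q^4 - 3*q^3 - 4*q^2) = q^2*(q^3 - 3*q^2 - 4*q) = q^2*(q + 1)*(q^2 - 4*q) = q^3*(q + 1)*(q - 4)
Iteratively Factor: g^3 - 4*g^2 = (g)*(g^2 - 4*g) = g^2*(g - 4)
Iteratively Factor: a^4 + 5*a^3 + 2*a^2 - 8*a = (a + 2)*(a^3 + 3*a^2 - 4*a) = (a + 2)*(a + 4)*(a^2 - a) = a*(a + 2)*(a + 4)*(a - 1)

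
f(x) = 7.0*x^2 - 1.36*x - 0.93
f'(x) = 14.0*x - 1.36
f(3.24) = 68.15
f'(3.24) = 44.00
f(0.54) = 0.38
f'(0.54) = 6.20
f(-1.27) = 12.09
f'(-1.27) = -19.14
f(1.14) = 6.62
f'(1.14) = 14.60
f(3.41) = 75.83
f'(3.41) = 46.38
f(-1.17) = 10.24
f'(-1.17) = -17.74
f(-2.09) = 32.49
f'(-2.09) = -30.62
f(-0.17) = -0.50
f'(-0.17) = -3.74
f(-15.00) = 1594.47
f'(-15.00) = -211.36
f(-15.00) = 1594.47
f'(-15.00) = -211.36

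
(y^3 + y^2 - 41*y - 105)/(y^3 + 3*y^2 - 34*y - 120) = (y^2 - 4*y - 21)/(y^2 - 2*y - 24)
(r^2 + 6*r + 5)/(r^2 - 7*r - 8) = (r + 5)/(r - 8)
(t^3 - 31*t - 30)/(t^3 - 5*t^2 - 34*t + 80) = (t^2 - 5*t - 6)/(t^2 - 10*t + 16)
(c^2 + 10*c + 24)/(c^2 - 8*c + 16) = (c^2 + 10*c + 24)/(c^2 - 8*c + 16)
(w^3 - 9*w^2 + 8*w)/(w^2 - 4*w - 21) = w*(-w^2 + 9*w - 8)/(-w^2 + 4*w + 21)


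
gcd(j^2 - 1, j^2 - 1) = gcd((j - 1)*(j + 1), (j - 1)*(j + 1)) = j^2 - 1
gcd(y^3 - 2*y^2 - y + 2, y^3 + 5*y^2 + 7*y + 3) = y + 1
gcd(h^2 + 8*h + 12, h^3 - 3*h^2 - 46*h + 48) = h + 6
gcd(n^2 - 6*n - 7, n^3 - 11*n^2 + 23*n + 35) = n^2 - 6*n - 7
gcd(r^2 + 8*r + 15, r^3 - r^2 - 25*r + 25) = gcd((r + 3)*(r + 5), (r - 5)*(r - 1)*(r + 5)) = r + 5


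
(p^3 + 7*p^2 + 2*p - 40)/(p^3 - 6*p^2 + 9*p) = (p^3 + 7*p^2 + 2*p - 40)/(p*(p^2 - 6*p + 9))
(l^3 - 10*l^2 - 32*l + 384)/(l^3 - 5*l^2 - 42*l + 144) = (l - 8)/(l - 3)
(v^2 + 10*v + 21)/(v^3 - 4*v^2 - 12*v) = (v^2 + 10*v + 21)/(v*(v^2 - 4*v - 12))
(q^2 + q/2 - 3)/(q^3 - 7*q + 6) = (q^2 + q/2 - 3)/(q^3 - 7*q + 6)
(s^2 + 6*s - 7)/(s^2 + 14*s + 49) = (s - 1)/(s + 7)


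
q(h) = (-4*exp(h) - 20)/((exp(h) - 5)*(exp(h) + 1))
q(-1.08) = 3.42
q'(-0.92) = -0.42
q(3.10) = -0.27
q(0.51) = 3.00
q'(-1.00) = -0.41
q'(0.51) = 0.37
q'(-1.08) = -0.40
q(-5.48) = 3.99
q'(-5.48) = -0.01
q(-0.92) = 3.36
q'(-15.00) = 0.00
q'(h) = -(-4*exp(h) - 20)*exp(h)/((exp(h) - 5)*(exp(h) + 1)^2) - (-4*exp(h) - 20)*exp(h)/((exp(h) - 5)^2*(exp(h) + 1)) - 4*exp(h)/((exp(h) - 5)*(exp(h) + 1)) = 4*(exp(2*h) + 10*exp(h) - 15)*exp(h)/(exp(4*h) - 8*exp(3*h) + 6*exp(2*h) + 40*exp(h) + 25)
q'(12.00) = 0.00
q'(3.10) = 0.39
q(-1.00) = 3.39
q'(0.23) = -0.06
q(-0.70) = 3.26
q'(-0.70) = -0.43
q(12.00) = 0.00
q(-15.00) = 4.00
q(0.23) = 2.96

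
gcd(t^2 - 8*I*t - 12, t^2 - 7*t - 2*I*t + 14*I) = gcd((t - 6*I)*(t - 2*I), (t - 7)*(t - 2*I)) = t - 2*I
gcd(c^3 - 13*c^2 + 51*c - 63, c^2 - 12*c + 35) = c - 7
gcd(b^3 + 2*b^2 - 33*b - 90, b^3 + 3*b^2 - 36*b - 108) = b^2 - 3*b - 18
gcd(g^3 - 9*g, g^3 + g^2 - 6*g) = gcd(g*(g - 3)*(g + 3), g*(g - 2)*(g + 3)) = g^2 + 3*g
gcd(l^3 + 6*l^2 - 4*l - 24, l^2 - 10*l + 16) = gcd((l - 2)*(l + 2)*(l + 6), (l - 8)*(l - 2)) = l - 2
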